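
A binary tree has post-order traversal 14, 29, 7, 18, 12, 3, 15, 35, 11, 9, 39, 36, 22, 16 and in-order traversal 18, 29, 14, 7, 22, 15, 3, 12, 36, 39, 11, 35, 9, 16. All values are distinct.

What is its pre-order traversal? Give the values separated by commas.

16, 22, 18, 7, 29, 14, 36, 15, 3, 12, 39, 9, 11, 35

The last element of post-order is the root; it splits in-order into left and right subtrees.
Root 16: left subtree has 13 nodes {18, 29, 14, 7, 22, 15, 3, 12, 36, 39, 11, 35, 9}, right has 0 { }.
  Root 22: left subtree has 4 nodes {18, 29, 14, 7}, right has 8 {15, 3, 12, 36, 39, 11, 35, 9}.
    Root 18: left subtree has 0 nodes { }, right has 3 {29, 14, 7}.
      Root 7: left subtree has 2 nodes {29, 14}, right has 0 { }.
        Root 29: left subtree has 0 nodes { }, right has 1 {14}.
    Root 36: left subtree has 3 nodes {15, 3, 12}, right has 4 {39, 11, 35, 9}.
      Root 15: left subtree has 0 nodes { }, right has 2 {3, 12}.
        Root 3: left subtree has 0 nodes { }, right has 1 {12}.
      Root 39: left subtree has 0 nodes { }, right has 3 {11, 35, 9}.
        Root 9: left subtree has 2 nodes {11, 35}, right has 0 { }.
          Root 11: left subtree has 0 nodes { }, right has 1 {35}.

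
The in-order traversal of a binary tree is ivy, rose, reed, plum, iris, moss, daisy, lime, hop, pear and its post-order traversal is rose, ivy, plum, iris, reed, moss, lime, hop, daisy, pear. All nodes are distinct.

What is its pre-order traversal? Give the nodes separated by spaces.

pear daisy moss reed ivy rose iris plum hop lime

The last element of post-order is the root; it splits in-order into left and right subtrees.
Root pear: left subtree has 9 nodes {ivy, rose, reed, plum, iris, moss, daisy, lime, hop}, right has 0 { }.
  Root daisy: left subtree has 6 nodes {ivy, rose, reed, plum, iris, moss}, right has 2 {lime, hop}.
    Root moss: left subtree has 5 nodes {ivy, rose, reed, plum, iris}, right has 0 { }.
      Root reed: left subtree has 2 nodes {ivy, rose}, right has 2 {plum, iris}.
        Root ivy: left subtree has 0 nodes { }, right has 1 {rose}.
        Root iris: left subtree has 1 node {plum}, right has 0 { }.
    Root hop: left subtree has 1 node {lime}, right has 0 { }.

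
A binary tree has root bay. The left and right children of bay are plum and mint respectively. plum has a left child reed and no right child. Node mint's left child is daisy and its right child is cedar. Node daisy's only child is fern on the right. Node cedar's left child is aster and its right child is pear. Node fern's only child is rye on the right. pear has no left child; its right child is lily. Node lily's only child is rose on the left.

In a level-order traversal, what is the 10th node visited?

Level-order visits nodes level by level from the root, left to right within each level.
Level 0: bay
Level 1: plum, mint
Level 2: reed, daisy, cedar
Level 3: fern, aster, pear
Level 4: rye, lily
Level 5: rose
Full level-order sequence: bay, plum, mint, reed, daisy, cedar, fern, aster, pear, rye, lily, rose.

rye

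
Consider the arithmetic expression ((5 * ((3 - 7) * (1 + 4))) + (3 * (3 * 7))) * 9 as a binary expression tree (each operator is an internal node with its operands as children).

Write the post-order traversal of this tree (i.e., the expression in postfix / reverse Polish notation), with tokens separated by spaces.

Post-order on an expression tree gives postfix notation: for each operator, emit left operand, right operand, then the operator.

5 3 7 - 1 4 + * * 3 3 7 * * + 9 *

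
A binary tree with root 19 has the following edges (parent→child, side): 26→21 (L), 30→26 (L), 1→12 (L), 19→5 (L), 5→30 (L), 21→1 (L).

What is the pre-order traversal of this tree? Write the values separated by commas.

Pre-order visits the node, then its left subtree, then its right subtree.
Visit 19.
At 19: go left to 5.
  Visit 5.
  At 5: go left to 30.
    Visit 30.
    At 30: go left to 26.
      Visit 26.
      At 26: go left to 21.
        Visit 21.
        At 21: go left to 1.
          Visit 1.
          At 1: go left to 12.
            12 is a leaf — visit 12.
          At 1: no right child.
        At 21: no right child.
      At 26: no right child.
    At 30: no right child.
  At 5: no right child.
At 19: no right child.

19, 5, 30, 26, 21, 1, 12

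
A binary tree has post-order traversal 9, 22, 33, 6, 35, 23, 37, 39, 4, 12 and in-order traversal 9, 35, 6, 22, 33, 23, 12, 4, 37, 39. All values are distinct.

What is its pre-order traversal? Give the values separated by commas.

12, 23, 35, 9, 6, 33, 22, 4, 39, 37

The last element of post-order is the root; it splits in-order into left and right subtrees.
Root 12: left subtree has 6 nodes {9, 35, 6, 22, 33, 23}, right has 3 {4, 37, 39}.
  Root 23: left subtree has 5 nodes {9, 35, 6, 22, 33}, right has 0 { }.
    Root 35: left subtree has 1 node {9}, right has 3 {6, 22, 33}.
      Root 6: left subtree has 0 nodes { }, right has 2 {22, 33}.
        Root 33: left subtree has 1 node {22}, right has 0 { }.
  Root 4: left subtree has 0 nodes { }, right has 2 {37, 39}.
    Root 39: left subtree has 1 node {37}, right has 0 { }.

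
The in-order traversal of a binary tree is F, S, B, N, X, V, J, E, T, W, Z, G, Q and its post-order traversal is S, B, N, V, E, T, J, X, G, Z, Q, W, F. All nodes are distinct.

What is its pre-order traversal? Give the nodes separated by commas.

The last element of post-order is the root; it splits in-order into left and right subtrees.
Root F: left subtree has 0 nodes { }, right has 12 {S, B, N, X, V, J, E, T, W, Z, G, Q}.
  Root W: left subtree has 8 nodes {S, B, N, X, V, J, E, T}, right has 3 {Z, G, Q}.
    Root X: left subtree has 3 nodes {S, B, N}, right has 4 {V, J, E, T}.
      Root N: left subtree has 2 nodes {S, B}, right has 0 { }.
        Root B: left subtree has 1 node {S}, right has 0 { }.
      Root J: left subtree has 1 node {V}, right has 2 {E, T}.
        Root T: left subtree has 1 node {E}, right has 0 { }.
    Root Q: left subtree has 2 nodes {Z, G}, right has 0 { }.
      Root Z: left subtree has 0 nodes { }, right has 1 {G}.

F, W, X, N, B, S, J, V, T, E, Q, Z, G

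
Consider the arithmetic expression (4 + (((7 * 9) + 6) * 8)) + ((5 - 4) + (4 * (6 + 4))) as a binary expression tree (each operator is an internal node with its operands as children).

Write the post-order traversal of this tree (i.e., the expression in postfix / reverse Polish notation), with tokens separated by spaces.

Post-order on an expression tree gives postfix notation: for each operator, emit left operand, right operand, then the operator.

4 7 9 * 6 + 8 * + 5 4 - 4 6 4 + * + +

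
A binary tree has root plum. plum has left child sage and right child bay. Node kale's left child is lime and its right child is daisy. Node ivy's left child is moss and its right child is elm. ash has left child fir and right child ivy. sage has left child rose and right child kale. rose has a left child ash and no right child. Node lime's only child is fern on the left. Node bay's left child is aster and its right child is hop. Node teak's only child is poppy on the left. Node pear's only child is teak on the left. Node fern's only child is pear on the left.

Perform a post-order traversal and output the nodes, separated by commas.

fir, moss, elm, ivy, ash, rose, poppy, teak, pear, fern, lime, daisy, kale, sage, aster, hop, bay, plum

Post-order visits the left subtree, then the right subtree, then the node.
At plum: go left to sage.
  At sage: go left to rose.
    At rose: go left to ash.
      At ash: go left to fir.
        fir is a leaf — visit fir.
      At ash: go right to ivy.
        At ivy: go left to moss.
          moss is a leaf — visit moss.
        At ivy: go right to elm.
          elm is a leaf — visit elm.
        Visit ivy.
      Visit ash.
    At rose: no right child.
    Visit rose.
  At sage: go right to kale.
    At kale: go left to lime.
      At lime: go left to fern.
        At fern: go left to pear.
          At pear: go left to teak.
            At teak: go left to poppy.
              poppy is a leaf — visit poppy.
            At teak: no right child.
            Visit teak.
          At pear: no right child.
          Visit pear.
        At fern: no right child.
        Visit fern.
      At lime: no right child.
      Visit lime.
    At kale: go right to daisy.
      daisy is a leaf — visit daisy.
    Visit kale.
  Visit sage.
At plum: go right to bay.
  At bay: go left to aster.
    aster is a leaf — visit aster.
  At bay: go right to hop.
    hop is a leaf — visit hop.
  Visit bay.
Visit plum.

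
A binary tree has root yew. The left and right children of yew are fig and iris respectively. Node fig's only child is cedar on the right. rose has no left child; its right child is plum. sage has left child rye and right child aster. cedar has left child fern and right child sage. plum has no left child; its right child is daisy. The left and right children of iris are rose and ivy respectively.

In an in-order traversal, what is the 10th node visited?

daisy

In-order visits the left subtree, then the node, then the right subtree.
At yew: go left to fig.
  At fig: no left child.
  Visit fig.
  At fig: go right to cedar.
    At cedar: go left to fern.
      fern is a leaf — visit fern.
    Visit cedar.
    At cedar: go right to sage.
      At sage: go left to rye.
        rye is a leaf — visit rye.
      Visit sage.
      At sage: go right to aster.
        aster is a leaf — visit aster.
Visit yew.
At yew: go right to iris.
  At iris: go left to rose.
    At rose: no left child.
    Visit rose.
    At rose: go right to plum.
      At plum: no left child.
      Visit plum.
      At plum: go right to daisy.
        daisy is a leaf — visit daisy.
  Visit iris.
  At iris: go right to ivy.
    ivy is a leaf — visit ivy.
Full in-order sequence: fig, fern, cedar, rye, sage, aster, yew, rose, plum, daisy, iris, ivy.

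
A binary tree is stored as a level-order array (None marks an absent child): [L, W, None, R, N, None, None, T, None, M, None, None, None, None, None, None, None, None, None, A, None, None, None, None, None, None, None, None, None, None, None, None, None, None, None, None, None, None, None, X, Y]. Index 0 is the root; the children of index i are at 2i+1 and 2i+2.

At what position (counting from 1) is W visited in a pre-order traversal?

Pre-order visits the node, then its left subtree, then its right subtree.
Visit L.
At L: go left to W.
  Visit W.
  At W: go left to R.
    Visit R.
    At R: go left to T.
      T is a leaf — visit T.
    At R: no right child.
  At W: go right to N.
    Visit N.
    At N: go left to M.
      Visit M.
      At M: go left to A.
        Visit A.
        At A: go left to X.
          X is a leaf — visit X.
        At A: go right to Y.
          Y is a leaf — visit Y.
      At M: no right child.
    At N: no right child.
At L: no right child.
Full pre-order sequence: L, W, R, T, N, M, A, X, Y.

2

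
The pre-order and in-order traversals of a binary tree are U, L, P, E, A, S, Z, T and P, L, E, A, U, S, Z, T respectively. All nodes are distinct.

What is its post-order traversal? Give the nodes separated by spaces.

P A E L T Z S U

The first element of pre-order is the root; it splits in-order into left and right subtrees.
Root U: left subtree has 4 nodes {P, L, E, A}, right has 3 {S, Z, T}.
  Root L: left subtree has 1 node {P}, right has 2 {E, A}.
    Root E: left subtree has 0 nodes { }, right has 1 {A}.
  Root S: left subtree has 0 nodes { }, right has 2 {Z, T}.
    Root Z: left subtree has 0 nodes { }, right has 1 {T}.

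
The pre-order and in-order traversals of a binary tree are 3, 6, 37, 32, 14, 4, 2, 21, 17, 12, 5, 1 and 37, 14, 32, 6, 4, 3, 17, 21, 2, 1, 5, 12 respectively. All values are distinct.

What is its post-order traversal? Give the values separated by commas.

14, 32, 37, 4, 6, 17, 21, 1, 5, 12, 2, 3

The first element of pre-order is the root; it splits in-order into left and right subtrees.
Root 3: left subtree has 5 nodes {37, 14, 32, 6, 4}, right has 6 {17, 21, 2, 1, 5, 12}.
  Root 6: left subtree has 3 nodes {37, 14, 32}, right has 1 {4}.
    Root 37: left subtree has 0 nodes { }, right has 2 {14, 32}.
      Root 32: left subtree has 1 node {14}, right has 0 { }.
  Root 2: left subtree has 2 nodes {17, 21}, right has 3 {1, 5, 12}.
    Root 21: left subtree has 1 node {17}, right has 0 { }.
    Root 12: left subtree has 2 nodes {1, 5}, right has 0 { }.
      Root 5: left subtree has 1 node {1}, right has 0 { }.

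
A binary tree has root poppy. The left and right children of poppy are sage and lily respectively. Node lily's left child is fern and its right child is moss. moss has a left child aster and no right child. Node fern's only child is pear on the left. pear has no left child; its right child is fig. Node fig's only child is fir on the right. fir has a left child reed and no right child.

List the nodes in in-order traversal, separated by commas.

In-order visits the left subtree, then the node, then the right subtree.
At poppy: go left to sage.
  sage is a leaf — visit sage.
Visit poppy.
At poppy: go right to lily.
  At lily: go left to fern.
    At fern: go left to pear.
      At pear: no left child.
      Visit pear.
      At pear: go right to fig.
        At fig: no left child.
        Visit fig.
        At fig: go right to fir.
          At fir: go left to reed.
            reed is a leaf — visit reed.
          Visit fir.
          At fir: no right child.
    Visit fern.
    At fern: no right child.
  Visit lily.
  At lily: go right to moss.
    At moss: go left to aster.
      aster is a leaf — visit aster.
    Visit moss.
    At moss: no right child.

sage, poppy, pear, fig, reed, fir, fern, lily, aster, moss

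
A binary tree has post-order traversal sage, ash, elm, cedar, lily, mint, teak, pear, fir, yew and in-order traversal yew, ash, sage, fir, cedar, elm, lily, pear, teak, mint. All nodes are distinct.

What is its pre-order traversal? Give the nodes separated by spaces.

The last element of post-order is the root; it splits in-order into left and right subtrees.
Root yew: left subtree has 0 nodes { }, right has 9 {ash, sage, fir, cedar, elm, lily, pear, teak, mint}.
  Root fir: left subtree has 2 nodes {ash, sage}, right has 6 {cedar, elm, lily, pear, teak, mint}.
    Root ash: left subtree has 0 nodes { }, right has 1 {sage}.
    Root pear: left subtree has 3 nodes {cedar, elm, lily}, right has 2 {teak, mint}.
      Root lily: left subtree has 2 nodes {cedar, elm}, right has 0 { }.
        Root cedar: left subtree has 0 nodes { }, right has 1 {elm}.
      Root teak: left subtree has 0 nodes { }, right has 1 {mint}.

yew fir ash sage pear lily cedar elm teak mint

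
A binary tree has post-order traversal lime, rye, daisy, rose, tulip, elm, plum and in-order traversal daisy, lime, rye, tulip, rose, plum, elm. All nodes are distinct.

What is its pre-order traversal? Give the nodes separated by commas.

The last element of post-order is the root; it splits in-order into left and right subtrees.
Root plum: left subtree has 5 nodes {daisy, lime, rye, tulip, rose}, right has 1 {elm}.
  Root tulip: left subtree has 3 nodes {daisy, lime, rye}, right has 1 {rose}.
    Root daisy: left subtree has 0 nodes { }, right has 2 {lime, rye}.
      Root rye: left subtree has 1 node {lime}, right has 0 { }.

plum, tulip, daisy, rye, lime, rose, elm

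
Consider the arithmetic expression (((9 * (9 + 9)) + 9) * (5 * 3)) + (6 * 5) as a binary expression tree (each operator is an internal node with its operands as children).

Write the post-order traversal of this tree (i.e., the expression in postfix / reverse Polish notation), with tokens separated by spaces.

9 9 9 + * 9 + 5 3 * * 6 5 * +

Post-order on an expression tree gives postfix notation: for each operator, emit left operand, right operand, then the operator.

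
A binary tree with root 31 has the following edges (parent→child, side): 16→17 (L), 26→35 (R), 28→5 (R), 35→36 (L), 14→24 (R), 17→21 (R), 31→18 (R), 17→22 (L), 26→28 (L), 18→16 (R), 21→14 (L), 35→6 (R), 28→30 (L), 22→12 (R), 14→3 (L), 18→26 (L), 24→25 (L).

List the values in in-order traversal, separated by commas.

31, 30, 28, 5, 26, 36, 35, 6, 18, 22, 12, 17, 3, 14, 25, 24, 21, 16

In-order visits the left subtree, then the node, then the right subtree.
At 31: no left child.
Visit 31.
At 31: go right to 18.
  At 18: go left to 26.
    At 26: go left to 28.
      At 28: go left to 30.
        30 is a leaf — visit 30.
      Visit 28.
      At 28: go right to 5.
        5 is a leaf — visit 5.
    Visit 26.
    At 26: go right to 35.
      At 35: go left to 36.
        36 is a leaf — visit 36.
      Visit 35.
      At 35: go right to 6.
        6 is a leaf — visit 6.
  Visit 18.
  At 18: go right to 16.
    At 16: go left to 17.
      At 17: go left to 22.
        At 22: no left child.
        Visit 22.
        At 22: go right to 12.
          12 is a leaf — visit 12.
      Visit 17.
      At 17: go right to 21.
        At 21: go left to 14.
          At 14: go left to 3.
            3 is a leaf — visit 3.
          Visit 14.
          At 14: go right to 24.
            At 24: go left to 25.
              25 is a leaf — visit 25.
            Visit 24.
            At 24: no right child.
        Visit 21.
        At 21: no right child.
    Visit 16.
    At 16: no right child.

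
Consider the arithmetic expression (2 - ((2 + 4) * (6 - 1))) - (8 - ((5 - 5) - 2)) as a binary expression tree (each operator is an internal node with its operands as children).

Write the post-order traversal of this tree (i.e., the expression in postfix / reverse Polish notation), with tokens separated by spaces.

Post-order on an expression tree gives postfix notation: for each operator, emit left operand, right operand, then the operator.

2 2 4 + 6 1 - * - 8 5 5 - 2 - - -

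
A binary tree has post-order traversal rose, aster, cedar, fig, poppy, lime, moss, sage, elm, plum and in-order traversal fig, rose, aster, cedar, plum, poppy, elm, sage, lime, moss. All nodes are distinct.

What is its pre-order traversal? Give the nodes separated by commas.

plum, fig, cedar, aster, rose, elm, poppy, sage, moss, lime

The last element of post-order is the root; it splits in-order into left and right subtrees.
Root plum: left subtree has 4 nodes {fig, rose, aster, cedar}, right has 5 {poppy, elm, sage, lime, moss}.
  Root fig: left subtree has 0 nodes { }, right has 3 {rose, aster, cedar}.
    Root cedar: left subtree has 2 nodes {rose, aster}, right has 0 { }.
      Root aster: left subtree has 1 node {rose}, right has 0 { }.
  Root elm: left subtree has 1 node {poppy}, right has 3 {sage, lime, moss}.
    Root sage: left subtree has 0 nodes { }, right has 2 {lime, moss}.
      Root moss: left subtree has 1 node {lime}, right has 0 { }.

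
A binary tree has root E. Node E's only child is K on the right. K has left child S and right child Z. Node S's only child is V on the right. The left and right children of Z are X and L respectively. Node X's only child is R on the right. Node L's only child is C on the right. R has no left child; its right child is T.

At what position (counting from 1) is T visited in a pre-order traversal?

Pre-order visits the node, then its left subtree, then its right subtree.
Visit E.
At E: no left child.
At E: go right to K.
  Visit K.
  At K: go left to S.
    Visit S.
    At S: no left child.
    At S: go right to V.
      V is a leaf — visit V.
  At K: go right to Z.
    Visit Z.
    At Z: go left to X.
      Visit X.
      At X: no left child.
      At X: go right to R.
        Visit R.
        At R: no left child.
        At R: go right to T.
          T is a leaf — visit T.
    At Z: go right to L.
      Visit L.
      At L: no left child.
      At L: go right to C.
        C is a leaf — visit C.
Full pre-order sequence: E, K, S, V, Z, X, R, T, L, C.

8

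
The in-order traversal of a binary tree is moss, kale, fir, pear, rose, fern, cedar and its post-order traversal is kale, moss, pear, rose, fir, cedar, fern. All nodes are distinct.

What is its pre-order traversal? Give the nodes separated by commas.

fern, fir, moss, kale, rose, pear, cedar

The last element of post-order is the root; it splits in-order into left and right subtrees.
Root fern: left subtree has 5 nodes {moss, kale, fir, pear, rose}, right has 1 {cedar}.
  Root fir: left subtree has 2 nodes {moss, kale}, right has 2 {pear, rose}.
    Root moss: left subtree has 0 nodes { }, right has 1 {kale}.
    Root rose: left subtree has 1 node {pear}, right has 0 { }.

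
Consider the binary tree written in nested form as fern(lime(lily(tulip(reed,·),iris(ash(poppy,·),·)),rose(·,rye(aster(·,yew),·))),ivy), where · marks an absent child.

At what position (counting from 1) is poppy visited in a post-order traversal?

3

Post-order visits the left subtree, then the right subtree, then the node.
At fern: go left to lime.
  At lime: go left to lily.
    At lily: go left to tulip.
      At tulip: go left to reed.
        reed is a leaf — visit reed.
      At tulip: no right child.
      Visit tulip.
    At lily: go right to iris.
      At iris: go left to ash.
        At ash: go left to poppy.
          poppy is a leaf — visit poppy.
        At ash: no right child.
        Visit ash.
      At iris: no right child.
      Visit iris.
    Visit lily.
  At lime: go right to rose.
    At rose: no left child.
    At rose: go right to rye.
      At rye: go left to aster.
        At aster: no left child.
        At aster: go right to yew.
          yew is a leaf — visit yew.
        Visit aster.
      At rye: no right child.
      Visit rye.
    Visit rose.
  Visit lime.
At fern: go right to ivy.
  ivy is a leaf — visit ivy.
Visit fern.
Full post-order sequence: reed, tulip, poppy, ash, iris, lily, yew, aster, rye, rose, lime, ivy, fern.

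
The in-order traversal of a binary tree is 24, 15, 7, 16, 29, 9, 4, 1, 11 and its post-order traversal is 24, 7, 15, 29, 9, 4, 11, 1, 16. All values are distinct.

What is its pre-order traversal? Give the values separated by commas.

The last element of post-order is the root; it splits in-order into left and right subtrees.
Root 16: left subtree has 3 nodes {24, 15, 7}, right has 5 {29, 9, 4, 1, 11}.
  Root 15: left subtree has 1 node {24}, right has 1 {7}.
  Root 1: left subtree has 3 nodes {29, 9, 4}, right has 1 {11}.
    Root 4: left subtree has 2 nodes {29, 9}, right has 0 { }.
      Root 9: left subtree has 1 node {29}, right has 0 { }.

16, 15, 24, 7, 1, 4, 9, 29, 11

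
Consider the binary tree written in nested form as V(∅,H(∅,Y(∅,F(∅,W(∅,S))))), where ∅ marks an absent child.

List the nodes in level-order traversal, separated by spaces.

Level-order visits nodes level by level from the root, left to right within each level.
Level 0: V
Level 1: H
Level 2: Y
Level 3: F
Level 4: W
Level 5: S

V H Y F W S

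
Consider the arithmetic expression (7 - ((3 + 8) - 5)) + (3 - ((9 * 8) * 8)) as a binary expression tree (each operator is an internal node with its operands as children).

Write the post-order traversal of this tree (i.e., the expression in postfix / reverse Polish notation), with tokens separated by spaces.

7 3 8 + 5 - - 3 9 8 * 8 * - +

Post-order on an expression tree gives postfix notation: for each operator, emit left operand, right operand, then the operator.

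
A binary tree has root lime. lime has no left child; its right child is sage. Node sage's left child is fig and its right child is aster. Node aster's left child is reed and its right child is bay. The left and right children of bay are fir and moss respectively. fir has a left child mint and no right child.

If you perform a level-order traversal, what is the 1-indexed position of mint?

9

Level-order visits nodes level by level from the root, left to right within each level.
Level 0: lime
Level 1: sage
Level 2: fig, aster
Level 3: reed, bay
Level 4: fir, moss
Level 5: mint
Full level-order sequence: lime, sage, fig, aster, reed, bay, fir, moss, mint.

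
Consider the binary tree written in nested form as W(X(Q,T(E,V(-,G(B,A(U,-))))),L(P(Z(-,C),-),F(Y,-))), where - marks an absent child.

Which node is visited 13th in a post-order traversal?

Y

Post-order visits the left subtree, then the right subtree, then the node.
At W: go left to X.
  At X: go left to Q.
    Q is a leaf — visit Q.
  At X: go right to T.
    At T: go left to E.
      E is a leaf — visit E.
    At T: go right to V.
      At V: no left child.
      At V: go right to G.
        At G: go left to B.
          B is a leaf — visit B.
        At G: go right to A.
          At A: go left to U.
            U is a leaf — visit U.
          At A: no right child.
          Visit A.
        Visit G.
      Visit V.
    Visit T.
  Visit X.
At W: go right to L.
  At L: go left to P.
    At P: go left to Z.
      At Z: no left child.
      At Z: go right to C.
        C is a leaf — visit C.
      Visit Z.
    At P: no right child.
    Visit P.
  At L: go right to F.
    At F: go left to Y.
      Y is a leaf — visit Y.
    At F: no right child.
    Visit F.
  Visit L.
Visit W.
Full post-order sequence: Q, E, B, U, A, G, V, T, X, C, Z, P, Y, F, L, W.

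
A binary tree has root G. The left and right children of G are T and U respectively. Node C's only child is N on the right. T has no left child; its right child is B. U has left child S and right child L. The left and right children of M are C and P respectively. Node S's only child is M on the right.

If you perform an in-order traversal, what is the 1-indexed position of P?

8

In-order visits the left subtree, then the node, then the right subtree.
At G: go left to T.
  At T: no left child.
  Visit T.
  At T: go right to B.
    B is a leaf — visit B.
Visit G.
At G: go right to U.
  At U: go left to S.
    At S: no left child.
    Visit S.
    At S: go right to M.
      At M: go left to C.
        At C: no left child.
        Visit C.
        At C: go right to N.
          N is a leaf — visit N.
      Visit M.
      At M: go right to P.
        P is a leaf — visit P.
  Visit U.
  At U: go right to L.
    L is a leaf — visit L.
Full in-order sequence: T, B, G, S, C, N, M, P, U, L.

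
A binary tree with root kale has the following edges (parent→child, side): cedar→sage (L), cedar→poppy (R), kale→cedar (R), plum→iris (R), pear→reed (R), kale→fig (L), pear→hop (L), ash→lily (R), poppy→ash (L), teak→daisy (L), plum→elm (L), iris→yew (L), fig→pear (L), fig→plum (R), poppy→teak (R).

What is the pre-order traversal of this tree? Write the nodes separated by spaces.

kale fig pear hop reed plum elm iris yew cedar sage poppy ash lily teak daisy

Pre-order visits the node, then its left subtree, then its right subtree.
Visit kale.
At kale: go left to fig.
  Visit fig.
  At fig: go left to pear.
    Visit pear.
    At pear: go left to hop.
      hop is a leaf — visit hop.
    At pear: go right to reed.
      reed is a leaf — visit reed.
  At fig: go right to plum.
    Visit plum.
    At plum: go left to elm.
      elm is a leaf — visit elm.
    At plum: go right to iris.
      Visit iris.
      At iris: go left to yew.
        yew is a leaf — visit yew.
      At iris: no right child.
At kale: go right to cedar.
  Visit cedar.
  At cedar: go left to sage.
    sage is a leaf — visit sage.
  At cedar: go right to poppy.
    Visit poppy.
    At poppy: go left to ash.
      Visit ash.
      At ash: no left child.
      At ash: go right to lily.
        lily is a leaf — visit lily.
    At poppy: go right to teak.
      Visit teak.
      At teak: go left to daisy.
        daisy is a leaf — visit daisy.
      At teak: no right child.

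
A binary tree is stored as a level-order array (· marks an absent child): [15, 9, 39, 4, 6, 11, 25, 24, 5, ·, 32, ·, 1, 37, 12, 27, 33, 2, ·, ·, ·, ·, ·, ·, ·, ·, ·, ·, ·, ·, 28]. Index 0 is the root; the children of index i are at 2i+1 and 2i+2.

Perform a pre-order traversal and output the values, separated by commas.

Pre-order visits the node, then its left subtree, then its right subtree.
Visit 15.
At 15: go left to 9.
  Visit 9.
  At 9: go left to 4.
    Visit 4.
    At 4: go left to 24.
      Visit 24.
      At 24: go left to 27.
        27 is a leaf — visit 27.
      At 24: go right to 33.
        33 is a leaf — visit 33.
    At 4: go right to 5.
      Visit 5.
      At 5: go left to 2.
        2 is a leaf — visit 2.
      At 5: no right child.
  At 9: go right to 6.
    Visit 6.
    At 6: no left child.
    At 6: go right to 32.
      32 is a leaf — visit 32.
At 15: go right to 39.
  Visit 39.
  At 39: go left to 11.
    Visit 11.
    At 11: no left child.
    At 11: go right to 1.
      1 is a leaf — visit 1.
  At 39: go right to 25.
    Visit 25.
    At 25: go left to 37.
      37 is a leaf — visit 37.
    At 25: go right to 12.
      Visit 12.
      At 12: no left child.
      At 12: go right to 28.
        28 is a leaf — visit 28.

15, 9, 4, 24, 27, 33, 5, 2, 6, 32, 39, 11, 1, 25, 37, 12, 28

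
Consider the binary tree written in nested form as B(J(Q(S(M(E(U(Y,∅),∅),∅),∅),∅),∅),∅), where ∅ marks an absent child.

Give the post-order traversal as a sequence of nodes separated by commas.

Y, U, E, M, S, Q, J, B

Post-order visits the left subtree, then the right subtree, then the node.
At B: go left to J.
  At J: go left to Q.
    At Q: go left to S.
      At S: go left to M.
        At M: go left to E.
          At E: go left to U.
            At U: go left to Y.
              Y is a leaf — visit Y.
            At U: no right child.
            Visit U.
          At E: no right child.
          Visit E.
        At M: no right child.
        Visit M.
      At S: no right child.
      Visit S.
    At Q: no right child.
    Visit Q.
  At J: no right child.
  Visit J.
At B: no right child.
Visit B.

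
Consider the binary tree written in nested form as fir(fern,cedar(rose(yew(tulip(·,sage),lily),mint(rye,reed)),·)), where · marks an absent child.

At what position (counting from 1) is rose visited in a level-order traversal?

Level-order visits nodes level by level from the root, left to right within each level.
Level 0: fir
Level 1: fern, cedar
Level 2: rose
Level 3: yew, mint
Level 4: tulip, lily, rye, reed
Level 5: sage
Full level-order sequence: fir, fern, cedar, rose, yew, mint, tulip, lily, rye, reed, sage.

4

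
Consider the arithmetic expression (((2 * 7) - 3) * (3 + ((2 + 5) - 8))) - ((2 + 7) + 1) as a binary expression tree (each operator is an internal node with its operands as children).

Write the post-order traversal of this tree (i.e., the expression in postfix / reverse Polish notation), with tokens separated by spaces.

Post-order on an expression tree gives postfix notation: for each operator, emit left operand, right operand, then the operator.

2 7 * 3 - 3 2 5 + 8 - + * 2 7 + 1 + -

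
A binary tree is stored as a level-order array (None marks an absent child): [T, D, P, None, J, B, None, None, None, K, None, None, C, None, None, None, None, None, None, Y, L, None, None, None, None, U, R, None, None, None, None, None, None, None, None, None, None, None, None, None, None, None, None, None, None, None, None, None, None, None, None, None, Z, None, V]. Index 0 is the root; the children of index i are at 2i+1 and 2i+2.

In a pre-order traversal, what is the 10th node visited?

U

Pre-order visits the node, then its left subtree, then its right subtree.
Visit T.
At T: go left to D.
  Visit D.
  At D: no left child.
  At D: go right to J.
    Visit J.
    At J: go left to K.
      Visit K.
      At K: go left to Y.
        Y is a leaf — visit Y.
      At K: go right to L.
        L is a leaf — visit L.
    At J: no right child.
At T: go right to P.
  Visit P.
  At P: go left to B.
    Visit B.
    At B: no left child.
    At B: go right to C.
      Visit C.
      At C: go left to U.
        Visit U.
        At U: no left child.
        At U: go right to Z.
          Z is a leaf — visit Z.
      At C: go right to R.
        Visit R.
        At R: no left child.
        At R: go right to V.
          V is a leaf — visit V.
  At P: no right child.
Full pre-order sequence: T, D, J, K, Y, L, P, B, C, U, Z, R, V.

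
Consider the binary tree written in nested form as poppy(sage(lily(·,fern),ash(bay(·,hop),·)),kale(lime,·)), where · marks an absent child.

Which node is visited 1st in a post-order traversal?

Post-order visits the left subtree, then the right subtree, then the node.
At poppy: go left to sage.
  At sage: go left to lily.
    At lily: no left child.
    At lily: go right to fern.
      fern is a leaf — visit fern.
    Visit lily.
  At sage: go right to ash.
    At ash: go left to bay.
      At bay: no left child.
      At bay: go right to hop.
        hop is a leaf — visit hop.
      Visit bay.
    At ash: no right child.
    Visit ash.
  Visit sage.
At poppy: go right to kale.
  At kale: go left to lime.
    lime is a leaf — visit lime.
  At kale: no right child.
  Visit kale.
Visit poppy.
Full post-order sequence: fern, lily, hop, bay, ash, sage, lime, kale, poppy.

fern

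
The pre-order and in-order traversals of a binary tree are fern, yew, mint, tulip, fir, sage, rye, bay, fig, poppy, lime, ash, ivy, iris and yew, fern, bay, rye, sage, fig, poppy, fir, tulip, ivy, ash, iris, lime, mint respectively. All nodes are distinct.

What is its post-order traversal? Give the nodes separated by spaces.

The first element of pre-order is the root; it splits in-order into left and right subtrees.
Root fern: left subtree has 1 node {yew}, right has 12 {bay, rye, sage, fig, poppy, fir, tulip, ivy, ash, iris, lime, mint}.
  Root mint: left subtree has 11 nodes {bay, rye, sage, fig, poppy, fir, tulip, ivy, ash, iris, lime}, right has 0 { }.
    Root tulip: left subtree has 6 nodes {bay, rye, sage, fig, poppy, fir}, right has 4 {ivy, ash, iris, lime}.
      Root fir: left subtree has 5 nodes {bay, rye, sage, fig, poppy}, right has 0 { }.
        Root sage: left subtree has 2 nodes {bay, rye}, right has 2 {fig, poppy}.
          Root rye: left subtree has 1 node {bay}, right has 0 { }.
          Root fig: left subtree has 0 nodes { }, right has 1 {poppy}.
      Root lime: left subtree has 3 nodes {ivy, ash, iris}, right has 0 { }.
        Root ash: left subtree has 1 node {ivy}, right has 1 {iris}.

yew bay rye poppy fig sage fir ivy iris ash lime tulip mint fern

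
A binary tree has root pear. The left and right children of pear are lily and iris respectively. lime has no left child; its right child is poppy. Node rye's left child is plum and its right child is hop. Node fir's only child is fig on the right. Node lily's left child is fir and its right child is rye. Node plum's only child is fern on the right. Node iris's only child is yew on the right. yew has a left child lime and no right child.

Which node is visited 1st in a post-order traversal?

Post-order visits the left subtree, then the right subtree, then the node.
At pear: go left to lily.
  At lily: go left to fir.
    At fir: no left child.
    At fir: go right to fig.
      fig is a leaf — visit fig.
    Visit fir.
  At lily: go right to rye.
    At rye: go left to plum.
      At plum: no left child.
      At plum: go right to fern.
        fern is a leaf — visit fern.
      Visit plum.
    At rye: go right to hop.
      hop is a leaf — visit hop.
    Visit rye.
  Visit lily.
At pear: go right to iris.
  At iris: no left child.
  At iris: go right to yew.
    At yew: go left to lime.
      At lime: no left child.
      At lime: go right to poppy.
        poppy is a leaf — visit poppy.
      Visit lime.
    At yew: no right child.
    Visit yew.
  Visit iris.
Visit pear.
Full post-order sequence: fig, fir, fern, plum, hop, rye, lily, poppy, lime, yew, iris, pear.

fig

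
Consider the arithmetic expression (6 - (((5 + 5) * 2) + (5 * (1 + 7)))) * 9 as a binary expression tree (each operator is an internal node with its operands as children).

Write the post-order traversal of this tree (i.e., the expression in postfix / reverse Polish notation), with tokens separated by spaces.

6 5 5 + 2 * 5 1 7 + * + - 9 *

Post-order on an expression tree gives postfix notation: for each operator, emit left operand, right operand, then the operator.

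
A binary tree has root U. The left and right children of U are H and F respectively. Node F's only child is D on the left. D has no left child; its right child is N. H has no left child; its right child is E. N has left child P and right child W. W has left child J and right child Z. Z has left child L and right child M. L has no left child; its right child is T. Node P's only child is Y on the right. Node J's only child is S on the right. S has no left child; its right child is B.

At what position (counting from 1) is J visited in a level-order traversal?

10

Level-order visits nodes level by level from the root, left to right within each level.
Level 0: U
Level 1: H, F
Level 2: E, D
Level 3: N
Level 4: P, W
Level 5: Y, J, Z
Level 6: S, L, M
Level 7: B, T
Full level-order sequence: U, H, F, E, D, N, P, W, Y, J, Z, S, L, M, B, T.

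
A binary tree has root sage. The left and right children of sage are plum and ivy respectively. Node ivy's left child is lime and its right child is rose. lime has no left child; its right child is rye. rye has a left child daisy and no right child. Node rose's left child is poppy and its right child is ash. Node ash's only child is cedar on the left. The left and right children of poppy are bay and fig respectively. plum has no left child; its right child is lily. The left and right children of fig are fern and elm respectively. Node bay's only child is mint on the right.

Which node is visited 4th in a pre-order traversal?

Pre-order visits the node, then its left subtree, then its right subtree.
Visit sage.
At sage: go left to plum.
  Visit plum.
  At plum: no left child.
  At plum: go right to lily.
    lily is a leaf — visit lily.
At sage: go right to ivy.
  Visit ivy.
  At ivy: go left to lime.
    Visit lime.
    At lime: no left child.
    At lime: go right to rye.
      Visit rye.
      At rye: go left to daisy.
        daisy is a leaf — visit daisy.
      At rye: no right child.
  At ivy: go right to rose.
    Visit rose.
    At rose: go left to poppy.
      Visit poppy.
      At poppy: go left to bay.
        Visit bay.
        At bay: no left child.
        At bay: go right to mint.
          mint is a leaf — visit mint.
      At poppy: go right to fig.
        Visit fig.
        At fig: go left to fern.
          fern is a leaf — visit fern.
        At fig: go right to elm.
          elm is a leaf — visit elm.
    At rose: go right to ash.
      Visit ash.
      At ash: go left to cedar.
        cedar is a leaf — visit cedar.
      At ash: no right child.
Full pre-order sequence: sage, plum, lily, ivy, lime, rye, daisy, rose, poppy, bay, mint, fig, fern, elm, ash, cedar.

ivy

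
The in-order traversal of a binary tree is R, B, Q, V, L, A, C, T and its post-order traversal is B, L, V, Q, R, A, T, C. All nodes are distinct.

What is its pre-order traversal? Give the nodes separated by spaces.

C A R Q B V L T

The last element of post-order is the root; it splits in-order into left and right subtrees.
Root C: left subtree has 6 nodes {R, B, Q, V, L, A}, right has 1 {T}.
  Root A: left subtree has 5 nodes {R, B, Q, V, L}, right has 0 { }.
    Root R: left subtree has 0 nodes { }, right has 4 {B, Q, V, L}.
      Root Q: left subtree has 1 node {B}, right has 2 {V, L}.
        Root V: left subtree has 0 nodes { }, right has 1 {L}.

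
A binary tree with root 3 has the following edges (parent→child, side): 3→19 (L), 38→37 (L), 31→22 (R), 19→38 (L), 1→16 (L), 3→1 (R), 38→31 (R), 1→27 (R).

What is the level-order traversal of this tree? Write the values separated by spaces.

Level-order visits nodes level by level from the root, left to right within each level.
Level 0: 3
Level 1: 19, 1
Level 2: 38, 16, 27
Level 3: 37, 31
Level 4: 22

3 19 1 38 16 27 37 31 22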